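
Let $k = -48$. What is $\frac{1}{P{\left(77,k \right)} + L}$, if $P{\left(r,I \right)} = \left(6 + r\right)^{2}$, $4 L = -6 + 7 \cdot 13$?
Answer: $\frac{4}{27641} \approx 0.00014471$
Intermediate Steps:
$L = \frac{85}{4}$ ($L = \frac{-6 + 7 \cdot 13}{4} = \frac{-6 + 91}{4} = \frac{1}{4} \cdot 85 = \frac{85}{4} \approx 21.25$)
$\frac{1}{P{\left(77,k \right)} + L} = \frac{1}{\left(6 + 77\right)^{2} + \frac{85}{4}} = \frac{1}{83^{2} + \frac{85}{4}} = \frac{1}{6889 + \frac{85}{4}} = \frac{1}{\frac{27641}{4}} = \frac{4}{27641}$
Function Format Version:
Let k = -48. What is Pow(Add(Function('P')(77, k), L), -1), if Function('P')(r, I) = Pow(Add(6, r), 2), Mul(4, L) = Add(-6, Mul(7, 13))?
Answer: Rational(4, 27641) ≈ 0.00014471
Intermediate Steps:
L = Rational(85, 4) (L = Mul(Rational(1, 4), Add(-6, Mul(7, 13))) = Mul(Rational(1, 4), Add(-6, 91)) = Mul(Rational(1, 4), 85) = Rational(85, 4) ≈ 21.250)
Pow(Add(Function('P')(77, k), L), -1) = Pow(Add(Pow(Add(6, 77), 2), Rational(85, 4)), -1) = Pow(Add(Pow(83, 2), Rational(85, 4)), -1) = Pow(Add(6889, Rational(85, 4)), -1) = Pow(Rational(27641, 4), -1) = Rational(4, 27641)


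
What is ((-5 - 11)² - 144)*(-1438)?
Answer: -161056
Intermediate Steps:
((-5 - 11)² - 144)*(-1438) = ((-16)² - 144)*(-1438) = (256 - 144)*(-1438) = 112*(-1438) = -161056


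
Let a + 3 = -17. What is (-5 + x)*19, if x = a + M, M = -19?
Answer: -836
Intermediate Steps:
a = -20 (a = -3 - 17 = -20)
x = -39 (x = -20 - 19 = -39)
(-5 + x)*19 = (-5 - 39)*19 = -44*19 = -836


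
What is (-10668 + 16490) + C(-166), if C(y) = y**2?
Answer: 33378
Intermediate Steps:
(-10668 + 16490) + C(-166) = (-10668 + 16490) + (-166)**2 = 5822 + 27556 = 33378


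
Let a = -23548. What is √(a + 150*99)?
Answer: I*√8698 ≈ 93.263*I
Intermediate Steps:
√(a + 150*99) = √(-23548 + 150*99) = √(-23548 + 14850) = √(-8698) = I*√8698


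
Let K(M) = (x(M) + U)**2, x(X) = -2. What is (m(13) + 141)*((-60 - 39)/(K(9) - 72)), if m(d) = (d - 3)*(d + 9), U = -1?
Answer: 3971/7 ≈ 567.29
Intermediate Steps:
K(M) = 9 (K(M) = (-2 - 1)**2 = (-3)**2 = 9)
m(d) = (-3 + d)*(9 + d)
(m(13) + 141)*((-60 - 39)/(K(9) - 72)) = ((-27 + 13**2 + 6*13) + 141)*((-60 - 39)/(9 - 72)) = ((-27 + 169 + 78) + 141)*(-99/(-63)) = (220 + 141)*(-99*(-1/63)) = 361*(11/7) = 3971/7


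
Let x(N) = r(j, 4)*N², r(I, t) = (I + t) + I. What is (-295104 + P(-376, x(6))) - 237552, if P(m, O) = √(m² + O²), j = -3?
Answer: -532656 + 8*√2290 ≈ -5.3227e+5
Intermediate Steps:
r(I, t) = t + 2*I
x(N) = -2*N² (x(N) = (4 + 2*(-3))*N² = (4 - 6)*N² = -2*N²)
P(m, O) = √(O² + m²)
(-295104 + P(-376, x(6))) - 237552 = (-295104 + √((-2*6²)² + (-376)²)) - 237552 = (-295104 + √((-2*36)² + 141376)) - 237552 = (-295104 + √((-72)² + 141376)) - 237552 = (-295104 + √(5184 + 141376)) - 237552 = (-295104 + √146560) - 237552 = (-295104 + 8*√2290) - 237552 = -532656 + 8*√2290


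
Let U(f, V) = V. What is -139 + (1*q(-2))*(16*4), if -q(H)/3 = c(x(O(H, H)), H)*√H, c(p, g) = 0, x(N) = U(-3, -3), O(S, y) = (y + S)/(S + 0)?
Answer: -139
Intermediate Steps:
O(S, y) = (S + y)/S
x(N) = -3
q(H) = 0 (q(H) = -0*√H = -3*0 = 0)
-139 + (1*q(-2))*(16*4) = -139 + (1*0)*(16*4) = -139 + 0*64 = -139 + 0 = -139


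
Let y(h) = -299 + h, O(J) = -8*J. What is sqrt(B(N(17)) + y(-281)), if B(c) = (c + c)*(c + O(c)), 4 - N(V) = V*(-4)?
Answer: 2*I*sqrt(18289) ≈ 270.47*I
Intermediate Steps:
N(V) = 4 + 4*V (N(V) = 4 - V*(-4) = 4 - (-4)*V = 4 + 4*V)
B(c) = -14*c**2 (B(c) = (c + c)*(c - 8*c) = (2*c)*(-7*c) = -14*c**2)
sqrt(B(N(17)) + y(-281)) = sqrt(-14*(4 + 4*17)**2 + (-299 - 281)) = sqrt(-14*(4 + 68)**2 - 580) = sqrt(-14*72**2 - 580) = sqrt(-14*5184 - 580) = sqrt(-72576 - 580) = sqrt(-73156) = 2*I*sqrt(18289)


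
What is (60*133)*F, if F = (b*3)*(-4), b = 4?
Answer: -383040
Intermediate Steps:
F = -48 (F = (4*3)*(-4) = 12*(-4) = -48)
(60*133)*F = (60*133)*(-48) = 7980*(-48) = -383040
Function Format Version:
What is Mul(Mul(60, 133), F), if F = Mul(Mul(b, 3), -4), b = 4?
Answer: -383040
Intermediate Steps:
F = -48 (F = Mul(Mul(4, 3), -4) = Mul(12, -4) = -48)
Mul(Mul(60, 133), F) = Mul(Mul(60, 133), -48) = Mul(7980, -48) = -383040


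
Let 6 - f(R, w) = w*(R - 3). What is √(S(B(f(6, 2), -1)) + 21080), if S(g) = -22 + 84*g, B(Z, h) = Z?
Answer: √21058 ≈ 145.11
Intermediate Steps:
f(R, w) = 6 - w*(-3 + R) (f(R, w) = 6 - w*(R - 3) = 6 - w*(-3 + R))
√(S(B(f(6, 2), -1)) + 21080) = √((-22 + 84*(6 + 3*2 - 1*6*2)) + 21080) = √((-22 + 84*(6 + 6 - 12)) + 21080) = √((-22 + 84*0) + 21080) = √((-22 + 0) + 21080) = √(-22 + 21080) = √21058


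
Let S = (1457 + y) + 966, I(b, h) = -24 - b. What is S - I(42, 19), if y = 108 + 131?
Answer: 2728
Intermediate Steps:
y = 239
S = 2662 (S = (1457 + 239) + 966 = 1696 + 966 = 2662)
S - I(42, 19) = 2662 - (-24 - 1*42) = 2662 - (-24 - 42) = 2662 - 1*(-66) = 2662 + 66 = 2728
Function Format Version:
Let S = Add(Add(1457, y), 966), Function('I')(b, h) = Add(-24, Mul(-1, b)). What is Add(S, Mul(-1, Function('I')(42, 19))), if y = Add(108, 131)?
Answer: 2728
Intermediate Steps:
y = 239
S = 2662 (S = Add(Add(1457, 239), 966) = Add(1696, 966) = 2662)
Add(S, Mul(-1, Function('I')(42, 19))) = Add(2662, Mul(-1, Add(-24, Mul(-1, 42)))) = Add(2662, Mul(-1, Add(-24, -42))) = Add(2662, Mul(-1, -66)) = Add(2662, 66) = 2728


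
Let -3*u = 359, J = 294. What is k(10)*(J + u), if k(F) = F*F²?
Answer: 523000/3 ≈ 1.7433e+5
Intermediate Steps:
u = -359/3 (u = -⅓*359 = -359/3 ≈ -119.67)
k(F) = F³
k(10)*(J + u) = 10³*(294 - 359/3) = 1000*(523/3) = 523000/3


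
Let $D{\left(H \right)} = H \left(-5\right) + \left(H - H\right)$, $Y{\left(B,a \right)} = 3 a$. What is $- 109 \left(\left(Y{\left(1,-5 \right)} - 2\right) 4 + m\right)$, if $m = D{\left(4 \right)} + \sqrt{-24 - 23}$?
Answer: $9592 - 109 i \sqrt{47} \approx 9592.0 - 747.27 i$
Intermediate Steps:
$D{\left(H \right)} = - 5 H$ ($D{\left(H \right)} = - 5 H + 0 = - 5 H$)
$m = -20 + i \sqrt{47}$ ($m = \left(-5\right) 4 + \sqrt{-24 - 23} = -20 + \sqrt{-47} = -20 + i \sqrt{47} \approx -20.0 + 6.8557 i$)
$- 109 \left(\left(Y{\left(1,-5 \right)} - 2\right) 4 + m\right) = - 109 \left(\left(3 \left(-5\right) - 2\right) 4 - \left(20 - i \sqrt{47}\right)\right) = - 109 \left(\left(-15 - 2\right) 4 - \left(20 - i \sqrt{47}\right)\right) = - 109 \left(\left(-17\right) 4 - \left(20 - i \sqrt{47}\right)\right) = - 109 \left(-68 - \left(20 - i \sqrt{47}\right)\right) = - 109 \left(-88 + i \sqrt{47}\right) = 9592 - 109 i \sqrt{47}$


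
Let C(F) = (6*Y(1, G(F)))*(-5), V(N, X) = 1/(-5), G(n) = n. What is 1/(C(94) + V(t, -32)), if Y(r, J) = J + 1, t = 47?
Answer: -5/14251 ≈ -0.00035085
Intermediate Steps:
Y(r, J) = 1 + J
V(N, X) = -⅕
C(F) = -30 - 30*F (C(F) = (6*(1 + F))*(-5) = (6 + 6*F)*(-5) = -30 - 30*F)
1/(C(94) + V(t, -32)) = 1/((-30 - 30*94) - ⅕) = 1/((-30 - 2820) - ⅕) = 1/(-2850 - ⅕) = 1/(-14251/5) = -5/14251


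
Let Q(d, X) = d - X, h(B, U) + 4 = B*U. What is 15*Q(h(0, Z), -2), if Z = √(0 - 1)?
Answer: -30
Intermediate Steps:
Z = I (Z = √(-1) = I ≈ 1.0*I)
h(B, U) = -4 + B*U
15*Q(h(0, Z), -2) = 15*((-4 + 0*I) - 1*(-2)) = 15*((-4 + 0) + 2) = 15*(-4 + 2) = 15*(-2) = -30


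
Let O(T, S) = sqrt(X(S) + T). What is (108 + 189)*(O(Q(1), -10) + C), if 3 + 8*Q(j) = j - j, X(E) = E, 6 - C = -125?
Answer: 38907 + 297*I*sqrt(166)/4 ≈ 38907.0 + 956.64*I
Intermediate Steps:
C = 131 (C = 6 - 1*(-125) = 6 + 125 = 131)
Q(j) = -3/8 (Q(j) = -3/8 + (j - j)/8 = -3/8 + (1/8)*0 = -3/8 + 0 = -3/8)
O(T, S) = sqrt(S + T)
(108 + 189)*(O(Q(1), -10) + C) = (108 + 189)*(sqrt(-10 - 3/8) + 131) = 297*(sqrt(-83/8) + 131) = 297*(I*sqrt(166)/4 + 131) = 297*(131 + I*sqrt(166)/4) = 38907 + 297*I*sqrt(166)/4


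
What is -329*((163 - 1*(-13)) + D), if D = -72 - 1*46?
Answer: -19082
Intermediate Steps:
D = -118 (D = -72 - 46 = -118)
-329*((163 - 1*(-13)) + D) = -329*((163 - 1*(-13)) - 118) = -329*((163 + 13) - 118) = -329*(176 - 118) = -329*58 = -19082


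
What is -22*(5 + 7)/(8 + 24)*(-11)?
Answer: 363/4 ≈ 90.750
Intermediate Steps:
-22*(5 + 7)/(8 + 24)*(-11) = -264/32*(-11) = -22*3/8*(-11) = -33/4*(-11) = 363/4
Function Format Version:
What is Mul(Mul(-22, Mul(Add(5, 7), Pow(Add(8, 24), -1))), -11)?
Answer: Rational(363, 4) ≈ 90.750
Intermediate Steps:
Mul(Mul(-22, Mul(Add(5, 7), Pow(Add(8, 24), -1))), -11) = Mul(Mul(-22, Mul(12, Pow(32, -1))), -11) = Mul(Mul(-22, Mul(12, Rational(1, 32))), -11) = Mul(Mul(-22, Rational(3, 8)), -11) = Mul(Rational(-33, 4), -11) = Rational(363, 4)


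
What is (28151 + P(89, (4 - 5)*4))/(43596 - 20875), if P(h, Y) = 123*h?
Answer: 39098/22721 ≈ 1.7208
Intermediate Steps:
(28151 + P(89, (4 - 5)*4))/(43596 - 20875) = (28151 + 123*89)/(43596 - 20875) = (28151 + 10947)/22721 = 39098*(1/22721) = 39098/22721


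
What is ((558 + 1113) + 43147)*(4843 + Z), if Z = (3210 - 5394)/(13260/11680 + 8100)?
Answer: 342278989860718/1577021 ≈ 2.1704e+8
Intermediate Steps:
Z = -425152/1577021 (Z = -2184/(13260*(1/11680) + 8100) = -2184/(663/584 + 8100) = -2184/4731063/584 = -2184*584/4731063 = -425152/1577021 ≈ -0.26959)
((558 + 1113) + 43147)*(4843 + Z) = ((558 + 1113) + 43147)*(4843 - 425152/1577021) = (1671 + 43147)*(7637087551/1577021) = 44818*(7637087551/1577021) = 342278989860718/1577021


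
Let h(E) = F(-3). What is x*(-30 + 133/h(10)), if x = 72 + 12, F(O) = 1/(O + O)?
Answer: -69552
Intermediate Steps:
F(O) = 1/(2*O)
x = 84
h(E) = -⅙ (h(E) = (½)/(-3) = (½)*(-⅓) = -⅙)
x*(-30 + 133/h(10)) = 84*(-30 + 133/(-⅙)) = 84*(-30 + 133*(-6)) = 84*(-30 - 798) = 84*(-828) = -69552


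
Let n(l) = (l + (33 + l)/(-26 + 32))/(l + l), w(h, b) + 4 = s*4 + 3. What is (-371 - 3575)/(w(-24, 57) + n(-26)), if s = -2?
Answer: 1231152/2659 ≈ 463.01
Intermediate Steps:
w(h, b) = -9 (w(h, b) = -4 + (-2*4 + 3) = -4 + (-8 + 3) = -4 - 5 = -9)
n(l) = (11/2 + 7*l/6)/(2*l) (n(l) = (l + (33 + l)/6)/((2*l)) = (l + (33 + l)*(1/6))*(1/(2*l)) = (l + (11/2 + l/6))*(1/(2*l)) = (11/2 + 7*l/6)*(1/(2*l)) = (11/2 + 7*l/6)/(2*l))
(-371 - 3575)/(w(-24, 57) + n(-26)) = (-371 - 3575)/(-9 + (1/12)*(33 + 7*(-26))/(-26)) = -3946/(-9 + (1/12)*(-1/26)*(33 - 182)) = -3946/(-9 + (1/12)*(-1/26)*(-149)) = -3946/(-9 + 149/312) = -3946/(-2659/312) = -3946*(-312/2659) = 1231152/2659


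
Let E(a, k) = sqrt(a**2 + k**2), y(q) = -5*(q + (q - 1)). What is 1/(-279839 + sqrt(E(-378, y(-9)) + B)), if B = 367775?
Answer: -1/(279839 - sqrt(367775 + sqrt(151909))) ≈ -3.5812e-6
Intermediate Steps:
y(q) = 5 - 10*q (y(q) = -5*(q + (-1 + q)) = -5*(-1 + 2*q) = 5 - 10*q)
1/(-279839 + sqrt(E(-378, y(-9)) + B)) = 1/(-279839 + sqrt(sqrt((-378)**2 + (5 - 10*(-9))**2) + 367775)) = 1/(-279839 + sqrt(sqrt(142884 + (5 + 90)**2) + 367775)) = 1/(-279839 + sqrt(sqrt(142884 + 95**2) + 367775)) = 1/(-279839 + sqrt(sqrt(142884 + 9025) + 367775)) = 1/(-279839 + sqrt(sqrt(151909) + 367775)) = 1/(-279839 + sqrt(367775 + sqrt(151909)))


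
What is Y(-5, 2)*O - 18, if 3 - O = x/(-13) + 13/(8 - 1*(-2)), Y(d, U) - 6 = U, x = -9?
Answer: -646/65 ≈ -9.9385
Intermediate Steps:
Y(d, U) = 6 + U
O = 131/130 (O = 3 - (-9/(-13) + 13/(8 - 1*(-2))) = 3 - (-9*(-1/13) + 13/(8 + 2)) = 3 - (9/13 + 13/10) = 3 - 1*259/130 = 3 - 259/130 = 131/130 ≈ 1.0077)
Y(-5, 2)*O - 18 = (6 + 2)*(131/130) - 18 = 8*(131/130) - 18 = 524/65 - 18 = -646/65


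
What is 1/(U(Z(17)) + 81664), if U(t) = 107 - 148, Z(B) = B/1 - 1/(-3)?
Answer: 1/81623 ≈ 1.2251e-5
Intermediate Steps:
Z(B) = ⅓ + B (Z(B) = B*1 - 1*(-⅓) = B + ⅓ = ⅓ + B)
U(t) = -41
1/(U(Z(17)) + 81664) = 1/(-41 + 81664) = 1/81623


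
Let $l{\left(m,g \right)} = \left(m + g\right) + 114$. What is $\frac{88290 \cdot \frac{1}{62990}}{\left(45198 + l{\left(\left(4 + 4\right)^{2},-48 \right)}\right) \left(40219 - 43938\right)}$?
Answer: $- \frac{8829}{1061852866768} \approx -8.3147 \cdot 10^{-9}$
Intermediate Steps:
$l{\left(m,g \right)} = 114 + g + m$ ($l{\left(m,g \right)} = \left(g + m\right) + 114 = 114 + g + m$)
$\frac{88290 \cdot \frac{1}{62990}}{\left(45198 + l{\left(\left(4 + 4\right)^{2},-48 \right)}\right) \left(40219 - 43938\right)} = \frac{88290 \cdot \frac{1}{62990}}{\left(45198 + \left(114 - 48 + \left(4 + 4\right)^{2}\right)\right) \left(40219 - 43938\right)} = \frac{88290 \cdot \frac{1}{62990}}{\left(45198 + \left(114 - 48 + 8^{2}\right)\right) \left(-3719\right)} = \frac{8829}{6299 \left(45198 + \left(114 - 48 + 64\right)\right) \left(-3719\right)} = \frac{8829}{6299 \left(45198 + 130\right) \left(-3719\right)} = \frac{8829}{6299 \cdot 45328 \left(-3719\right)} = \frac{8829}{6299 \left(-168574832\right)} = \frac{8829}{6299} \left(- \frac{1}{168574832}\right) = - \frac{8829}{1061852866768}$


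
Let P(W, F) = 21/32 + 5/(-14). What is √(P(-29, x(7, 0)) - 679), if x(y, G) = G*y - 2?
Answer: I*√2128406/56 ≈ 26.052*I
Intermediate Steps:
x(y, G) = -2 + G*y
P(W, F) = 67/224 (P(W, F) = 21*(1/32) + 5*(-1/14) = 21/32 - 5/14 = 67/224)
√(P(-29, x(7, 0)) - 679) = √(67/224 - 679) = √(-152029/224) = I*√2128406/56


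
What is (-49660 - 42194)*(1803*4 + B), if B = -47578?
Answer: 3707778564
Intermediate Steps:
(-49660 - 42194)*(1803*4 + B) = (-49660 - 42194)*(1803*4 - 47578) = -91854*(7212 - 47578) = -91854*(-40366) = 3707778564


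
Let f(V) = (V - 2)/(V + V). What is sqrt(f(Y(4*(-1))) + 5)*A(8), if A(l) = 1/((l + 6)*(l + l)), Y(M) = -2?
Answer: sqrt(6)/224 ≈ 0.010935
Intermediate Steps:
f(V) = (-2 + V)/(2*V) (f(V) = (-2 + V)/((2*V)) = (-2 + V)*(1/(2*V)) = (-2 + V)/(2*V))
A(l) = 1/(2*l*(6 + l)) (A(l) = 1/((6 + l)*(2*l)) = 1/(2*l*(6 + l)))
sqrt(f(Y(4*(-1))) + 5)*A(8) = sqrt((1/2)*(-2 - 2)/(-2) + 5)*((1/2)/(8*(6 + 8))) = sqrt((1/2)*(-1/2)*(-4) + 5)*((1/2)*(1/8)/14) = sqrt(1 + 5)*((1/2)*(1/8)*(1/14)) = sqrt(6)*(1/224) = sqrt(6)/224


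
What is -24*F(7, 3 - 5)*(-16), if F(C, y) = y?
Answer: -768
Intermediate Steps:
-24*F(7, 3 - 5)*(-16) = -24*(3 - 5)*(-16) = -24*(-2)*(-16) = 48*(-16) = -768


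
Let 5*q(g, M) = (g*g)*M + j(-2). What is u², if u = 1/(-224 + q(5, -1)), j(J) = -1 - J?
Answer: 25/1308736 ≈ 1.9102e-5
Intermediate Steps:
q(g, M) = ⅕ + M*g²/5 (q(g, M) = ((g*g)*M + (-1 - 1*(-2)))/5 = (g²*M + (-1 + 2))/5 = (M*g² + 1)/5 = (1 + M*g²)/5 = ⅕ + M*g²/5)
u = -5/1144 (u = 1/(-224 + (⅕ + (⅕)*(-1)*5²)) = 1/(-224 + (⅕ + (⅕)*(-1)*25)) = 1/(-224 + (⅕ - 5)) = 1/(-224 - 24/5) = 1/(-1144/5) = -5/1144 ≈ -0.0043706)
u² = (-5/1144)² = 25/1308736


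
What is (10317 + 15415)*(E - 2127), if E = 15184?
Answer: 335982724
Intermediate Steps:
(10317 + 15415)*(E - 2127) = (10317 + 15415)*(15184 - 2127) = 25732*13057 = 335982724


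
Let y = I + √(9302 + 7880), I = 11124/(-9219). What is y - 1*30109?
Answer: -92528665/3073 + 11*√142 ≈ -29979.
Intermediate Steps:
I = -3708/3073 (I = 11124*(-1/9219) = -3708/3073 ≈ -1.2066)
y = -3708/3073 + 11*√142 (y = -3708/3073 + √(9302 + 7880) = -3708/3073 + √17182 = -3708/3073 + 11*√142 ≈ 129.87)
y - 1*30109 = (-3708/3073 + 11*√142) - 1*30109 = (-3708/3073 + 11*√142) - 30109 = -92528665/3073 + 11*√142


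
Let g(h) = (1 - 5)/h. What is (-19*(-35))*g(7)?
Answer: -380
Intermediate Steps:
g(h) = -4/h
(-19*(-35))*g(7) = (-19*(-35))*(-4/7) = 665*(-4*⅐) = 665*(-4/7) = -380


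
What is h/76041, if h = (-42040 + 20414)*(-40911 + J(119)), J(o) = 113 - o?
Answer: 294957014/25347 ≈ 11637.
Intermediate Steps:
h = 884871042 (h = (-42040 + 20414)*(-40911 + (113 - 1*119)) = -21626*(-40911 + (113 - 119)) = -21626*(-40911 - 6) = -21626*(-40917) = 884871042)
h/76041 = 884871042/76041 = 884871042*(1/76041) = 294957014/25347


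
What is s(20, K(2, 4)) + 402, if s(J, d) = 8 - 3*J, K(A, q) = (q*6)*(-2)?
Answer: 350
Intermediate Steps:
K(A, q) = -12*q (K(A, q) = (6*q)*(-2) = -12*q)
s(20, K(2, 4)) + 402 = (8 - 3*20) + 402 = (8 - 60) + 402 = -52 + 402 = 350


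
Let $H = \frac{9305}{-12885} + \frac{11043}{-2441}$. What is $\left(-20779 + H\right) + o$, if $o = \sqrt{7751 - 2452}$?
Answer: $- \frac{130742406515}{6290457} + \sqrt{5299} \approx -20711.0$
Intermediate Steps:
$H = - \frac{33000512}{6290457}$ ($H = 9305 \left(- \frac{1}{12885}\right) + 11043 \left(- \frac{1}{2441}\right) = - \frac{1861}{2577} - \frac{11043}{2441} = - \frac{33000512}{6290457} \approx -5.2461$)
$o = \sqrt{5299} \approx 72.794$
$\left(-20779 + H\right) + o = \left(-20779 - \frac{33000512}{6290457}\right) + \sqrt{5299} = - \frac{130742406515}{6290457} + \sqrt{5299}$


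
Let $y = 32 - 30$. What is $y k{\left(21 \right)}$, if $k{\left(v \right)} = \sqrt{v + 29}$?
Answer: $10 \sqrt{2} \approx 14.142$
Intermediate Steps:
$k{\left(v \right)} = \sqrt{29 + v}$
$y = 2$ ($y = 32 - 30 = 2$)
$y k{\left(21 \right)} = 2 \sqrt{29 + 21} = 2 \sqrt{50} = 2 \cdot 5 \sqrt{2} = 10 \sqrt{2}$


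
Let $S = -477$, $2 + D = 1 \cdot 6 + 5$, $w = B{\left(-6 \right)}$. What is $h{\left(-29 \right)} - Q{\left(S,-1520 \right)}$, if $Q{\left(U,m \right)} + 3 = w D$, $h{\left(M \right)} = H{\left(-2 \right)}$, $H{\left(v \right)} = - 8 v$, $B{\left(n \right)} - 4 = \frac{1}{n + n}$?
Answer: $- \frac{65}{4} \approx -16.25$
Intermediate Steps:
$B{\left(n \right)} = 4 + \frac{1}{2 n}$ ($B{\left(n \right)} = 4 + \frac{1}{n + n} = 4 + \frac{1}{2 n}$)
$w = \frac{47}{12}$ ($w = 4 + \frac{1}{2 \left(-6\right)} = 4 + \frac{1}{2} \left(- \frac{1}{6}\right) = 4 - \frac{1}{12} = \frac{47}{12} \approx 3.9167$)
$D = 9$ ($D = -2 + \left(1 \cdot 6 + 5\right) = -2 + \left(6 + 5\right) = -2 + 11 = 9$)
$h{\left(M \right)} = 16$ ($h{\left(M \right)} = \left(-8\right) \left(-2\right) = 16$)
$Q{\left(U,m \right)} = \frac{129}{4}$ ($Q{\left(U,m \right)} = -3 + \frac{47}{12} \cdot 9 = -3 + \frac{141}{4} = \frac{129}{4}$)
$h{\left(-29 \right)} - Q{\left(S,-1520 \right)} = 16 - \frac{129}{4} = - \frac{65}{4}$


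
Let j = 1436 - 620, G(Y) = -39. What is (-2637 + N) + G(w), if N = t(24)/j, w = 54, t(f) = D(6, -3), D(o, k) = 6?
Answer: -363935/136 ≈ -2676.0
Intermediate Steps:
t(f) = 6
j = 816
N = 1/136 (N = 6/816 = 6*(1/816) = 1/136 ≈ 0.0073529)
(-2637 + N) + G(w) = (-2637 + 1/136) - 39 = -358631/136 - 39 = -363935/136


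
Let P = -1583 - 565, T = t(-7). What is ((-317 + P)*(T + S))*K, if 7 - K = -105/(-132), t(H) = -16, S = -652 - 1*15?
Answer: 459621435/44 ≈ 1.0446e+7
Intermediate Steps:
S = -667 (S = -652 - 15 = -667)
T = -16
P = -2148
K = 273/44 (K = 7 - (-105)/(-132) = 7 - (-105)*(-1)/132 = 7 - 1*35/44 = 7 - 35/44 = 273/44 ≈ 6.2045)
((-317 + P)*(T + S))*K = ((-317 - 2148)*(-16 - 667))*(273/44) = -2465*(-683)*(273/44) = 1683595*(273/44) = 459621435/44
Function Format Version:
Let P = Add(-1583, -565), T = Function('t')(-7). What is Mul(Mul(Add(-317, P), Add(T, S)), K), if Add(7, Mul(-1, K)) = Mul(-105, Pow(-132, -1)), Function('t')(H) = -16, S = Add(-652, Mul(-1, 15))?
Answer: Rational(459621435, 44) ≈ 1.0446e+7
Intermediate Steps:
S = -667 (S = Add(-652, -15) = -667)
T = -16
P = -2148
K = Rational(273, 44) (K = Add(7, Mul(-1, Mul(-105, Pow(-132, -1)))) = Add(7, Mul(-1, Mul(-105, Rational(-1, 132)))) = Add(7, Mul(-1, Rational(35, 44))) = Add(7, Rational(-35, 44)) = Rational(273, 44) ≈ 6.2045)
Mul(Mul(Add(-317, P), Add(T, S)), K) = Mul(Mul(Add(-317, -2148), Add(-16, -667)), Rational(273, 44)) = Mul(Mul(-2465, -683), Rational(273, 44)) = Mul(1683595, Rational(273, 44)) = Rational(459621435, 44)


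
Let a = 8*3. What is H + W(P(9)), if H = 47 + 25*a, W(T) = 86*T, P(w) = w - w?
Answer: 647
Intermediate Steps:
a = 24
P(w) = 0
H = 647 (H = 47 + 25*24 = 47 + 600 = 647)
H + W(P(9)) = 647 + 86*0 = 647 + 0 = 647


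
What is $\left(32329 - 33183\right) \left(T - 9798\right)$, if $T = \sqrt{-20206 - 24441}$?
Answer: $8367492 - 854 i \sqrt{44647} \approx 8.3675 \cdot 10^{6} - 1.8045 \cdot 10^{5} i$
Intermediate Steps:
$T = i \sqrt{44647}$ ($T = \sqrt{-44647} = i \sqrt{44647} \approx 211.3 i$)
$\left(32329 - 33183\right) \left(T - 9798\right) = \left(32329 - 33183\right) \left(i \sqrt{44647} - 9798\right) = - 854 \left(-9798 + i \sqrt{44647}\right) = 8367492 - 854 i \sqrt{44647}$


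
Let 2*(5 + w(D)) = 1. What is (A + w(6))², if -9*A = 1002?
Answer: 483025/36 ≈ 13417.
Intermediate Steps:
A = -334/3 (A = -⅑*1002 = -334/3 ≈ -111.33)
w(D) = -9/2 (w(D) = -5 + (½)*1 = -5 + ½ = -9/2)
(A + w(6))² = (-334/3 - 9/2)² = (-695/6)² = 483025/36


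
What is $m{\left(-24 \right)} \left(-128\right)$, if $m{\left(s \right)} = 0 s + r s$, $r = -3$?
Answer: $-9216$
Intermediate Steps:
$m{\left(s \right)} = - 3 s$ ($m{\left(s \right)} = 0 s - 3 s = 0 - 3 s = - 3 s$)
$m{\left(-24 \right)} \left(-128\right) = \left(-3\right) \left(-24\right) \left(-128\right) = 72 \left(-128\right) = -9216$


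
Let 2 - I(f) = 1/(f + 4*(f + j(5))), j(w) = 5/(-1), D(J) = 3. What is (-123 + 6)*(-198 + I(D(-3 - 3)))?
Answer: 114543/5 ≈ 22909.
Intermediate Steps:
j(w) = -5 (j(w) = 5*(-1) = -5)
I(f) = 2 - 1/(-20 + 5*f) (I(f) = 2 - 1/(f + 4*(f - 5)) = 2 - 1/(f + 4*(-5 + f)) = 2 - 1/(f + (-20 + 4*f)) = 2 - 1/(-20 + 5*f))
(-123 + 6)*(-198 + I(D(-3 - 3))) = (-123 + 6)*(-198 + (-41 + 10*3)/(5*(-4 + 3))) = -117*(-198 + (⅕)*(-41 + 30)/(-1)) = -117*(-198 + (⅕)*(-1)*(-11)) = -117*(-198 + 11/5) = -117*(-979/5) = 114543/5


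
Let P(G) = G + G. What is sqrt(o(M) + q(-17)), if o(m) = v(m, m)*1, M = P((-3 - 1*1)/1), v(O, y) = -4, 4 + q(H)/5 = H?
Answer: I*sqrt(109) ≈ 10.44*I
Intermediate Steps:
q(H) = -20 + 5*H
P(G) = 2*G
M = -8 (M = 2*((-3 - 1*1)/1) = 2*((-3 - 1)*1) = 2*(-4*1) = 2*(-4) = -8)
o(m) = -4 (o(m) = -4*1 = -4)
sqrt(o(M) + q(-17)) = sqrt(-4 + (-20 + 5*(-17))) = sqrt(-4 + (-20 - 85)) = sqrt(-4 - 105) = sqrt(-109) = I*sqrt(109)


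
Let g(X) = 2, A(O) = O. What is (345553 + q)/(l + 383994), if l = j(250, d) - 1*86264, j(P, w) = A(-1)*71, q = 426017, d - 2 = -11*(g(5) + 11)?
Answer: 771570/297659 ≈ 2.5921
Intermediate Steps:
d = -141 (d = 2 - 11*(2 + 11) = 2 - 11*13 = 2 - 143 = -141)
j(P, w) = -71 (j(P, w) = -1*71 = -71)
l = -86335 (l = -71 - 1*86264 = -71 - 86264 = -86335)
(345553 + q)/(l + 383994) = (345553 + 426017)/(-86335 + 383994) = 771570/297659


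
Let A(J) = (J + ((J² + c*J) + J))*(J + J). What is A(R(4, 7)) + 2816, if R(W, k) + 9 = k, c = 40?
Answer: 3136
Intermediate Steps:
R(W, k) = -9 + k
A(J) = 2*J*(J² + 42*J) (A(J) = (J + ((J² + 40*J) + J))*(J + J) = (J + (J² + 41*J))*(2*J) = (J² + 42*J)*(2*J) = 2*J*(J² + 42*J))
A(R(4, 7)) + 2816 = 2*(-9 + 7)²*(42 + (-9 + 7)) + 2816 = 2*(-2)²*(42 - 2) + 2816 = 2*4*40 + 2816 = 320 + 2816 = 3136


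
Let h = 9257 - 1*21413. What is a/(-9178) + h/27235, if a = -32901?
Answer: 60345459/19227910 ≈ 3.1384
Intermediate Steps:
h = -12156 (h = 9257 - 21413 = -12156)
a/(-9178) + h/27235 = -32901/(-9178) - 12156/27235 = -32901*(-1/9178) - 12156*1/27235 = 32901/9178 - 12156/27235 = 60345459/19227910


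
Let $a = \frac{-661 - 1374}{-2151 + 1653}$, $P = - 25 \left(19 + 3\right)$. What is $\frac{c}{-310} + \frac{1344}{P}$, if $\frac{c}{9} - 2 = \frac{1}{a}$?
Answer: $- \frac{14388}{5735} \approx -2.5088$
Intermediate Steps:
$P = -550$ ($P = \left(-25\right) 22 = -550$)
$a = \frac{2035}{498}$ ($a = - \frac{2035}{-498} = \left(-2035\right) \left(- \frac{1}{498}\right) = \frac{2035}{498} \approx 4.0863$)
$c = \frac{41112}{2035}$ ($c = 18 + \frac{9}{\frac{2035}{498}} = 18 + 9 \cdot \frac{498}{2035} = 18 + \frac{4482}{2035} = \frac{41112}{2035} \approx 20.202$)
$\frac{c}{-310} + \frac{1344}{P} = \frac{41112}{2035 \left(-310\right)} + \frac{1344}{-550} = \frac{41112}{2035} \left(- \frac{1}{310}\right) + 1344 \left(- \frac{1}{550}\right) = - \frac{20556}{315425} - \frac{672}{275} = - \frac{14388}{5735}$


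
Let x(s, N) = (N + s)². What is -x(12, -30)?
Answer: -324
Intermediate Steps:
-x(12, -30) = -(-30 + 12)² = -1*(-18)² = -1*324 = -324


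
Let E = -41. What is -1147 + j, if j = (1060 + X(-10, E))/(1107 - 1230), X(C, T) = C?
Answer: -47377/41 ≈ -1155.5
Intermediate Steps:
j = -350/41 (j = (1060 - 10)/(1107 - 1230) = 1050/(-123) = 1050*(-1/123) = -350/41 ≈ -8.5366)
-1147 + j = -1147 - 350/41 = -47377/41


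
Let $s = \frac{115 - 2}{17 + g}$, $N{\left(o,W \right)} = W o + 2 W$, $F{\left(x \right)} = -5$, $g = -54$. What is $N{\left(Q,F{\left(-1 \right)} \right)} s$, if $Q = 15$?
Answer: $\frac{9605}{37} \approx 259.59$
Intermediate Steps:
$N{\left(o,W \right)} = 2 W + W o$
$s = - \frac{113}{37}$ ($s = \frac{115 - 2}{17 - 54} = \frac{113}{-37} = 113 \left(- \frac{1}{37}\right) = - \frac{113}{37} \approx -3.0541$)
$N{\left(Q,F{\left(-1 \right)} \right)} s = - 5 \left(2 + 15\right) \left(- \frac{113}{37}\right) = \left(-5\right) 17 \left(- \frac{113}{37}\right) = \left(-85\right) \left(- \frac{113}{37}\right) = \frac{9605}{37}$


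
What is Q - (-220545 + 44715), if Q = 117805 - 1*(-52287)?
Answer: 345922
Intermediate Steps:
Q = 170092 (Q = 117805 + 52287 = 170092)
Q - (-220545 + 44715) = 170092 - (-220545 + 44715) = 170092 - 1*(-175830) = 170092 + 175830 = 345922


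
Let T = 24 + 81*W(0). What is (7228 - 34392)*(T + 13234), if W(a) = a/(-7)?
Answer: -360140312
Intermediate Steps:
W(a) = -a/7 (W(a) = a*(-⅐) = -a/7)
T = 24 (T = 24 + 81*(-⅐*0) = 24 + 81*0 = 24 + 0 = 24)
(7228 - 34392)*(T + 13234) = (7228 - 34392)*(24 + 13234) = -27164*13258 = -360140312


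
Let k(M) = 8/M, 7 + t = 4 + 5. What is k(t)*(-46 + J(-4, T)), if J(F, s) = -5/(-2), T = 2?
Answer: -174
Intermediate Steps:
J(F, s) = 5/2 (J(F, s) = -5*(-½) = 5/2)
t = 2 (t = -7 + (4 + 5) = -7 + 9 = 2)
k(t)*(-46 + J(-4, T)) = (8/2)*(-46 + 5/2) = (8*(½))*(-87/2) = 4*(-87/2) = -174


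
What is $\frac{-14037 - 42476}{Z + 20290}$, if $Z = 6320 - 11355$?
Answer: $- \frac{56513}{15255} \approx -3.7046$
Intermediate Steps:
$Z = -5035$ ($Z = 6320 - 11355 = -5035$)
$\frac{-14037 - 42476}{Z + 20290} = \frac{-14037 - 42476}{-5035 + 20290} = - \frac{56513}{15255}$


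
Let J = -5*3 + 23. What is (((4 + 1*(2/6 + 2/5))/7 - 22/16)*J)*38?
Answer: -22306/105 ≈ -212.44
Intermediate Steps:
J = 8 (J = -15 + 23 = 8)
(((4 + 1*(2/6 + 2/5))/7 - 22/16)*J)*38 = (((4 + 1*(2/6 + 2/5))/7 - 22/16)*8)*38 = (((4 + 1*(2*(1/6) + 2*(1/5)))*(1/7) - 22*1/16)*8)*38 = (((4 + 1*(1/3 + 2/5))*(1/7) - 11/8)*8)*38 = (((4 + 1*(11/15))*(1/7) - 11/8)*8)*38 = (((4 + 11/15)*(1/7) - 11/8)*8)*38 = (((71/15)*(1/7) - 11/8)*8)*38 = ((71/105 - 11/8)*8)*38 = -587/840*8*38 = -587/105*38 = -22306/105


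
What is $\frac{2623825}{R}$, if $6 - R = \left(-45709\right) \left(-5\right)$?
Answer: $- \frac{2623825}{228539} \approx -11.481$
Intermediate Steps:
$R = -228539$ ($R = 6 - \left(-45709\right) \left(-5\right) = 6 - 228545 = -228539$)
$\frac{2623825}{R} = \frac{2623825}{-228539} = 2623825 \left(- \frac{1}{228539}\right) = - \frac{2623825}{228539}$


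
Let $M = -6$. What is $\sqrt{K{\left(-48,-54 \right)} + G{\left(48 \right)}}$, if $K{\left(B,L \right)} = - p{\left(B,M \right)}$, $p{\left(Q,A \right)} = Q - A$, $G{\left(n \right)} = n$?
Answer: $3 \sqrt{10} \approx 9.4868$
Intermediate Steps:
$K{\left(B,L \right)} = -6 - B$ ($K{\left(B,L \right)} = - (B - -6) = - (B + 6) = - (6 + B) = -6 - B$)
$\sqrt{K{\left(-48,-54 \right)} + G{\left(48 \right)}} = \sqrt{\left(-6 - -48\right) + 48} = \sqrt{\left(-6 + 48\right) + 48} = \sqrt{42 + 48} = \sqrt{90} = 3 \sqrt{10}$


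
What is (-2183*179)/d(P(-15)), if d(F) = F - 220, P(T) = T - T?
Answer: 390757/220 ≈ 1776.2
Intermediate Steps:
P(T) = 0
d(F) = -220 + F
(-2183*179)/d(P(-15)) = (-2183*179)/(-220 + 0) = -390757/(-220) = -390757*(-1/220) = 390757/220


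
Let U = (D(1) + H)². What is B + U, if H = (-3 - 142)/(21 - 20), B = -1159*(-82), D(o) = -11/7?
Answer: 5709538/49 ≈ 1.1652e+5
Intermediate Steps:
D(o) = -11/7 (D(o) = -11*⅐ = -11/7)
B = 95038
H = -145 (H = -145/1 = -145*1 = -145)
U = 1052676/49 (U = (-11/7 - 145)² = (-1026/7)² = 1052676/49 ≈ 21483.)
B + U = 95038 + 1052676/49 = 5709538/49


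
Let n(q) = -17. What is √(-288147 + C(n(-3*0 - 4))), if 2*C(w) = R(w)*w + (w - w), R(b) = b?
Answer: I*√1152010/2 ≈ 536.66*I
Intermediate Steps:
C(w) = w²/2 (C(w) = (w*w + (w - w))/2 = (w² + 0)/2 = w²/2)
√(-288147 + C(n(-3*0 - 4))) = √(-288147 + (½)*(-17)²) = √(-288147 + (½)*289) = √(-288147 + 289/2) = √(-576005/2) = I*√1152010/2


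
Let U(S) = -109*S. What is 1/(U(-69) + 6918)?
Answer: 1/14439 ≈ 6.9257e-5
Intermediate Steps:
1/(U(-69) + 6918) = 1/(-109*(-69) + 6918) = 1/(7521 + 6918) = 1/14439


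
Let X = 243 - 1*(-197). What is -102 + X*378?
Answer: 166218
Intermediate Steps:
X = 440 (X = 243 + 197 = 440)
-102 + X*378 = -102 + 440*378 = -102 + 166320 = 166218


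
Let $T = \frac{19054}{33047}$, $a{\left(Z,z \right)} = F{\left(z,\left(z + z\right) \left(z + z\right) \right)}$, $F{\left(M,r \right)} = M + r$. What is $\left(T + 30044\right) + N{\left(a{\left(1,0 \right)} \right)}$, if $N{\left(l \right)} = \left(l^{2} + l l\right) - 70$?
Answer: $\frac{141509976}{4721} \approx 29975.0$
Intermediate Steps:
$a{\left(Z,z \right)} = z + 4 z^{2}$ ($a{\left(Z,z \right)} = z + \left(z + z\right) \left(z + z\right) = z + 2 z 2 z = z + 4 z^{2}$)
$T = \frac{2722}{4721}$ ($T = 19054 \cdot \frac{1}{33047} = \frac{2722}{4721} \approx 0.57657$)
$N{\left(l \right)} = -70 + 2 l^{2}$ ($N{\left(l \right)} = \left(l^{2} + l^{2}\right) - 70 = 2 l^{2} - 70 = -70 + 2 l^{2}$)
$\left(T + 30044\right) + N{\left(a{\left(1,0 \right)} \right)} = \left(\frac{2722}{4721} + 30044\right) - \left(70 - 2 \left(0 \left(1 + 4 \cdot 0\right)\right)^{2}\right) = \frac{141840446}{4721} - \left(70 - 2 \left(0 \left(1 + 0\right)\right)^{2}\right) = \frac{141840446}{4721} - \left(70 - 2 \left(0 \cdot 1\right)^{2}\right) = \frac{141840446}{4721} - \left(70 - 2 \cdot 0^{2}\right) = \frac{141840446}{4721} + \left(-70 + 2 \cdot 0\right) = \frac{141840446}{4721} + \left(-70 + 0\right) = \frac{141840446}{4721} - 70 = \frac{141509976}{4721}$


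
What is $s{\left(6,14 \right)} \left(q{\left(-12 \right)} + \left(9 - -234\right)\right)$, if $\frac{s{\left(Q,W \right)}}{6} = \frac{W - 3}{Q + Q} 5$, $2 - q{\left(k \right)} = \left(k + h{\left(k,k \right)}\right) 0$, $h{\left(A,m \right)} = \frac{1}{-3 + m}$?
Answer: $\frac{13475}{2} \approx 6737.5$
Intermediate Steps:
$q{\left(k \right)} = 2$ ($q{\left(k \right)} = 2 - \left(k + \frac{1}{-3 + k}\right) 0 = 2 - 0 = 2 + 0 = 2$)
$s{\left(Q,W \right)} = \frac{15 \left(-3 + W\right)}{Q}$ ($s{\left(Q,W \right)} = 6 \frac{W - 3}{Q + Q} 5 = 6 \frac{-3 + W}{2 Q} 5 = 6 \frac{5 \left(-3 + W\right)}{2 Q} = \frac{15 \left(-3 + W\right)}{Q}$)
$s{\left(6,14 \right)} \left(q{\left(-12 \right)} + \left(9 - -234\right)\right) = \frac{15 \left(-3 + 14\right)}{6} \left(2 + \left(9 - -234\right)\right) = 15 \cdot \frac{1}{6} \cdot 11 \left(2 + \left(9 + 234\right)\right) = \frac{55 \left(2 + 243\right)}{2} = \frac{55}{2} \cdot 245 = \frac{13475}{2}$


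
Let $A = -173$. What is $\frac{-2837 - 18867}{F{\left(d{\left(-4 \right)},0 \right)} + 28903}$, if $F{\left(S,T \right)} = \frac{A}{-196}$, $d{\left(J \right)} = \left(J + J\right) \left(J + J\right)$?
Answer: $- \frac{4253984}{5665161} \approx -0.7509$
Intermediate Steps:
$d{\left(J \right)} = 4 J^{2}$ ($d{\left(J \right)} = 2 J 2 J = 4 J^{2}$)
$F{\left(S,T \right)} = \frac{173}{196}$ ($F{\left(S,T \right)} = - \frac{173}{-196} = \left(-173\right) \left(- \frac{1}{196}\right) = \frac{173}{196}$)
$\frac{-2837 - 18867}{F{\left(d{\left(-4 \right)},0 \right)} + 28903} = \frac{-2837 - 18867}{\frac{173}{196} + 28903} = - \frac{21704}{\frac{5665161}{196}} = \left(-21704\right) \frac{196}{5665161} = - \frac{4253984}{5665161}$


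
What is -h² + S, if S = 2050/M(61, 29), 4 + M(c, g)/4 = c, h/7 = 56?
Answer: -17516671/114 ≈ -1.5366e+5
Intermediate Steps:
h = 392 (h = 7*56 = 392)
M(c, g) = -16 + 4*c
S = 1025/114 (S = 2050/(-16 + 4*61) = 2050/(-16 + 244) = 2050/228 = 2050*(1/228) = 1025/114 ≈ 8.9912)
-h² + S = -1*392² + 1025/114 = -1*153664 + 1025/114 = -153664 + 1025/114 = -17516671/114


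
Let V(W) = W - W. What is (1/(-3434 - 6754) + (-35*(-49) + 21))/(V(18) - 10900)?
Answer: -17686367/111049200 ≈ -0.15927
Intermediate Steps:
V(W) = 0
(1/(-3434 - 6754) + (-35*(-49) + 21))/(V(18) - 10900) = (1/(-3434 - 6754) + (-35*(-49) + 21))/(0 - 10900) = (1/(-10188) + (1715 + 21))/(-10900) = (-1/10188 + 1736)*(-1/10900) = (17686367/10188)*(-1/10900) = -17686367/111049200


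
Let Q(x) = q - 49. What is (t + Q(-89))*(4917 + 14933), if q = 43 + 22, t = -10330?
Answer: -204732900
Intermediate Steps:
q = 65
Q(x) = 16 (Q(x) = 65 - 49 = 16)
(t + Q(-89))*(4917 + 14933) = (-10330 + 16)*(4917 + 14933) = -10314*19850 = -204732900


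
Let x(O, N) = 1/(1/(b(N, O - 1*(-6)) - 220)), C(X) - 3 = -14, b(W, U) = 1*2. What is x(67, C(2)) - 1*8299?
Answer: -8517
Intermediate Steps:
b(W, U) = 2
C(X) = -11 (C(X) = 3 - 14 = -11)
x(O, N) = -218 (x(O, N) = 1/(1/(2 - 220)) = 1/(1/(-218)) = 1/(-1/218) = -218)
x(67, C(2)) - 1*8299 = -218 - 1*8299 = -218 - 8299 = -8517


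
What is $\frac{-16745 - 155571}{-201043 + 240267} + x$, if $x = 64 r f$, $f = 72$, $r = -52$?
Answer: $- \frac{2349717575}{9806} \approx -2.3962 \cdot 10^{5}$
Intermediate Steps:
$x = -239616$ ($x = 64 \left(-52\right) 72 = \left(-3328\right) 72 = -239616$)
$\frac{-16745 - 155571}{-201043 + 240267} + x = \frac{-16745 - 155571}{-201043 + 240267} - 239616 = - \frac{172316}{39224} - 239616 = \left(-172316\right) \frac{1}{39224} - 239616 = - \frac{43079}{9806} - 239616 = - \frac{2349717575}{9806}$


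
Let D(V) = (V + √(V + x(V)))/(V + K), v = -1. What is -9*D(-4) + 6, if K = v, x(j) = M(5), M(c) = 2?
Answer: -6/5 + 9*I*√2/5 ≈ -1.2 + 2.5456*I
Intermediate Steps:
x(j) = 2
K = -1
D(V) = (V + √(2 + V))/(-1 + V) (D(V) = (V + √(V + 2))/(V - 1) = (V + √(2 + V))/(-1 + V))
-9*D(-4) + 6 = -9*(-4 + √(2 - 4))/(-1 - 4) + 6 = -9*(-4 + √(-2))/(-5) + 6 = -(-9)*(-4 + I*√2)/5 + 6 = -9*(⅘ - I*√2/5) + 6 = (-36/5 + 9*I*√2/5) + 6 = -6/5 + 9*I*√2/5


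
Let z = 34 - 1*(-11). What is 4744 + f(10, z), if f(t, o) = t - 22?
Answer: 4732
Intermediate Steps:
z = 45 (z = 34 + 11 = 45)
f(t, o) = -22 + t
4744 + f(10, z) = 4744 + (-22 + 10) = 4744 - 12 = 4732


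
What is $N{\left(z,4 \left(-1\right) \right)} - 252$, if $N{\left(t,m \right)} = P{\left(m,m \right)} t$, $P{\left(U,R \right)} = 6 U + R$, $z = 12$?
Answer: $-588$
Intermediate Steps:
$P{\left(U,R \right)} = R + 6 U$
$N{\left(t,m \right)} = 7 m t$ ($N{\left(t,m \right)} = \left(m + 6 m\right) t = 7 m t$)
$N{\left(z,4 \left(-1\right) \right)} - 252 = 7 \cdot 4 \left(-1\right) 12 - 252 = 7 \left(-4\right) 12 - 252 = -336 - 252 = -588$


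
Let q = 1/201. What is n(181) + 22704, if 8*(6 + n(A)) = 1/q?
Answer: 181785/8 ≈ 22723.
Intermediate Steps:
q = 1/201 ≈ 0.0049751
n(A) = 153/8 (n(A) = -6 + 1/(8*(1/201)) = -6 + (⅛)*201 = -6 + 201/8 = 153/8)
n(181) + 22704 = 153/8 + 22704 = 181785/8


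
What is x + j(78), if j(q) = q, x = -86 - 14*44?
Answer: -624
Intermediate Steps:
x = -702 (x = -86 - 616 = -702)
x + j(78) = -702 + 78 = -624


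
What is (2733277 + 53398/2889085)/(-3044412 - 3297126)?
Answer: -7896669634943/18321242312730 ≈ -0.43101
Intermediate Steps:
(2733277 + 53398/2889085)/(-3044412 - 3297126) = (2733277 + 53398*(1/2889085))/(-6341538) = (2733277 + 53398/2889085)*(-1/6341538) = (7896669634943/2889085)*(-1/6341538) = -7896669634943/18321242312730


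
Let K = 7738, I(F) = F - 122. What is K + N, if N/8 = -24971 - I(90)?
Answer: -191774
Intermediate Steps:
I(F) = -122 + F
N = -199512 (N = 8*(-24971 - (-122 + 90)) = 8*(-24971 - 1*(-32)) = 8*(-24971 + 32) = 8*(-24939) = -199512)
K + N = 7738 - 199512 = -191774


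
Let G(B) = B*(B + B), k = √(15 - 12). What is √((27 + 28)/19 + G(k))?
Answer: 13*√19/19 ≈ 2.9824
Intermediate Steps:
k = √3 ≈ 1.7320
G(B) = 2*B² (G(B) = B*(2*B) = 2*B²)
√((27 + 28)/19 + G(k)) = √((27 + 28)/19 + 2*(√3)²) = √((1/19)*55 + 2*3) = √(55/19 + 6) = √(169/19) = 13*√19/19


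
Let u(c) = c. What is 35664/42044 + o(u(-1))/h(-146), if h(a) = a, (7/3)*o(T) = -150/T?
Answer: 2191101/5371121 ≈ 0.40794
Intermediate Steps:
o(T) = -450/(7*T) (o(T) = 3*(-150/T)/7 = -450/(7*T))
35664/42044 + o(u(-1))/h(-146) = 35664/42044 - 450/7/(-1)/(-146) = 35664*(1/42044) - 450/7*(-1)*(-1/146) = 8916/10511 + (450/7)*(-1/146) = 8916/10511 - 225/511 = 2191101/5371121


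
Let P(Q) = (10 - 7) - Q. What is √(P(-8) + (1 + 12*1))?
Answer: 2*√6 ≈ 4.8990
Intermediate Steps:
P(Q) = 3 - Q
√(P(-8) + (1 + 12*1)) = √((3 - 1*(-8)) + (1 + 12*1)) = √((3 + 8) + (1 + 12)) = √(11 + 13) = √24 = 2*√6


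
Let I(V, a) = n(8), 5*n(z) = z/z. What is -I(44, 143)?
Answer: -⅕ ≈ -0.20000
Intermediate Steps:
n(z) = ⅕ (n(z) = (z/z)/5 = (⅕)*1 = ⅕)
I(V, a) = ⅕
-I(44, 143) = -1*⅕ = -⅕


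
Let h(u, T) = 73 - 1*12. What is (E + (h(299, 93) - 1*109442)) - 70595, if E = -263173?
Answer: -443149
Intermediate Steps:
h(u, T) = 61 (h(u, T) = 73 - 12 = 61)
(E + (h(299, 93) - 1*109442)) - 70595 = (-263173 + (61 - 1*109442)) - 70595 = (-263173 + (61 - 109442)) - 70595 = (-263173 - 109381) - 70595 = -372554 - 70595 = -443149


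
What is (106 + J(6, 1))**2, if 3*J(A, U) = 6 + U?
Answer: 105625/9 ≈ 11736.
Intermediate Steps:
J(A, U) = 2 + U/3 (J(A, U) = (6 + U)/3 = 2 + U/3)
(106 + J(6, 1))**2 = (106 + (2 + (1/3)*1))**2 = (106 + (2 + 1/3))**2 = (106 + 7/3)**2 = (325/3)**2 = 105625/9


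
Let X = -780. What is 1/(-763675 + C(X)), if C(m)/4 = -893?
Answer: -1/767247 ≈ -1.3034e-6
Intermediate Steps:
C(m) = -3572 (C(m) = 4*(-893) = -3572)
1/(-763675 + C(X)) = 1/(-763675 - 3572) = 1/(-767247) = -1/767247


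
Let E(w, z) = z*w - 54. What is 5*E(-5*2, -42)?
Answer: 1830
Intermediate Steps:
E(w, z) = -54 + w*z (E(w, z) = w*z - 54 = -54 + w*z)
5*E(-5*2, -42) = 5*(-54 - 5*2*(-42)) = 5*(-54 - 10*(-42)) = 5*(-54 + 420) = 5*366 = 1830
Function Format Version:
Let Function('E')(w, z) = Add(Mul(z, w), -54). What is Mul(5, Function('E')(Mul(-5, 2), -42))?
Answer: 1830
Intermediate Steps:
Function('E')(w, z) = Add(-54, Mul(w, z)) (Function('E')(w, z) = Add(Mul(w, z), -54) = Add(-54, Mul(w, z)))
Mul(5, Function('E')(Mul(-5, 2), -42)) = Mul(5, Add(-54, Mul(Mul(-5, 2), -42))) = Mul(5, Add(-54, Mul(-10, -42))) = Mul(5, Add(-54, 420)) = Mul(5, 366) = 1830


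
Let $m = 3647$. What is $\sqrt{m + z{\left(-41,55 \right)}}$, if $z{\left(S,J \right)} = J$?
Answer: $\sqrt{3702} \approx 60.844$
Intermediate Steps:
$\sqrt{m + z{\left(-41,55 \right)}} = \sqrt{3647 + 55} = \sqrt{3702}$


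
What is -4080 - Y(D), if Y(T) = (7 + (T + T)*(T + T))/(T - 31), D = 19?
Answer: -47509/12 ≈ -3959.1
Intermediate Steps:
Y(T) = (7 + 4*T²)/(-31 + T) (Y(T) = (7 + (2*T)*(2*T))/(-31 + T) = (7 + 4*T²)/(-31 + T))
-4080 - Y(D) = -4080 - (7 + 4*19²)/(-31 + 19) = -4080 - (7 + 4*361)/(-12) = -4080 - (-1)*(7 + 1444)/12 = -4080 - (-1)*1451/12 = -4080 - 1*(-1451/12) = -4080 + 1451/12 = -47509/12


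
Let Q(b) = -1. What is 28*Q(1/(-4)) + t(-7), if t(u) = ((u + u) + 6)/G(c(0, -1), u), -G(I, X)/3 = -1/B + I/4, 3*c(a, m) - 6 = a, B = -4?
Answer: -220/9 ≈ -24.444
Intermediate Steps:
c(a, m) = 2 + a/3
G(I, X) = -¾ - 3*I/4 (G(I, X) = -3*(-1/(-4) + I/4) = -3*(-1*(-¼) + I*(¼)) = -3*(¼ + I/4) = -¾ - 3*I/4)
t(u) = -8/3 - 8*u/9 (t(u) = ((u + u) + 6)/(-¾ - 3*(2 + (⅓)*0)/4) = (2*u + 6)/(-¾ - 3*(2 + 0)/4) = (6 + 2*u)/(-¾ - ¾*2) = (6 + 2*u)/(-¾ - 3/2) = (6 + 2*u)/(-9/4) = (6 + 2*u)*(-4/9) = -8/3 - 8*u/9)
28*Q(1/(-4)) + t(-7) = 28*(-1) + (-8/3 - 8/9*(-7)) = -28 + (-8/3 + 56/9) = -28 + 32/9 = -220/9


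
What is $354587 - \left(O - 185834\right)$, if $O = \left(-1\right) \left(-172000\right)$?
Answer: $368421$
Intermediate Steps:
$O = 172000$
$354587 - \left(O - 185834\right) = 354587 - \left(172000 - 185834\right) = 354587 - -13834 = 354587 + 13834 = 368421$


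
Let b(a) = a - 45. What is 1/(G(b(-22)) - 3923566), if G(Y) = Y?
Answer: -1/3923633 ≈ -2.5487e-7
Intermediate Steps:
b(a) = -45 + a
1/(G(b(-22)) - 3923566) = 1/((-45 - 22) - 3923566) = 1/(-67 - 3923566) = 1/(-3923633) = -1/3923633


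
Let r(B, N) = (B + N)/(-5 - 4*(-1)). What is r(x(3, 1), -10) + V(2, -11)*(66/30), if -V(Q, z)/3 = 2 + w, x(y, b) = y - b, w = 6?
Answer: -224/5 ≈ -44.800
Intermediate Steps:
V(Q, z) = -24 (V(Q, z) = -3*(2 + 6) = -3*8 = -24)
r(B, N) = -B - N (r(B, N) = (B + N)/(-5 + 4) = (B + N)/(-1) = (B + N)*(-1) = -B - N)
r(x(3, 1), -10) + V(2, -11)*(66/30) = (-(3 - 1*1) - 1*(-10)) - 1584/30 = (-(3 - 1) + 10) - 1584/30 = (-1*2 + 10) - 24*11/5 = (-2 + 10) - 264/5 = 8 - 264/5 = -224/5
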